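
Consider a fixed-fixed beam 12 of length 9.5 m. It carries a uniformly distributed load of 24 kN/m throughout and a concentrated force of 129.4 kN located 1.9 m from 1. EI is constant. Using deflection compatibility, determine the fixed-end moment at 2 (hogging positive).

Release both end moments; the primary structure is a simply-supported span 12 with redundants M_1 and M_2.
Simple-span end rotations at 1 and 2 under the given loads:
  at 1: UDL 24: wL³/(24EI) = 857.4/EI
  at 2: UDL 24: wL³/(24EI) = 857.4/EI
  at 1: point load 129.4 at a = 1.9: Pab(L + b)/(6LEI) = 560.6/EI
  at 2: point load 129.4 at a = 1.9: Pab(L + a)/(6LEI) = 373.7/EI
  θ_10 = 1418/EI,  θ_20 = 1231/EI
Flexibility coefficients: a unit moment at one end gives L/(3EI) there and L/(6EI) at the far end, so f₁₁ = f₂₂ = 3.167/EI and f₁₂ = f₂₁ = 1.583/EI.
Compatibility — zero rotation at each built-in end:
  3.167 M_1 + 1.583 M_2 = 1418
  1.583 M_1 + 3.167 M_2 = 1231
Solving the pair gives M_1 = 337.9 kN·m and M_2 = 219.8 kN·m (hogging).

M_2 = 219.8 kN·m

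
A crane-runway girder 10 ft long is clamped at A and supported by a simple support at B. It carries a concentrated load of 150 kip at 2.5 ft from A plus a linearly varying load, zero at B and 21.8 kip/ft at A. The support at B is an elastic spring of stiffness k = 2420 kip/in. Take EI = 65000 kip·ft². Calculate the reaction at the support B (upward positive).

Take the reaction at B as the redundant and release it; the primary structure is a cantilever fixed at A.
Deflection at B on the released cantilever, summing each load's contribution:
  point load 150 at a = 2.5: Pa²(3L − a)/(6EI) = 4297/EI
  triangular load, peak 21.8 at the fixed end: w₀L⁴/(30EI) = 7267/EI
  δ_0 = 11564/EI
Tip deflection under a unit load at B: L³/(3EI) = 333.3/EI.
With EI = 65000 kip·ft²: δ_0 = 0.1779 ft and δ_{BB} = 0.005128 ft/kip.
Compatibility — the spring shortens by R_B/k under the reaction it provides: δ_0 − R_B·δ_{BB} = R_B/k. With 1/k = 1/(2420×12) ft/kip = 0.000034 ft/kip, R_B = δ_0 / (δ_{BB} + 1/k) = 0.1779 / (0.005128 + 0.000034) = 34.46 kip.

R_B = 34.46 kip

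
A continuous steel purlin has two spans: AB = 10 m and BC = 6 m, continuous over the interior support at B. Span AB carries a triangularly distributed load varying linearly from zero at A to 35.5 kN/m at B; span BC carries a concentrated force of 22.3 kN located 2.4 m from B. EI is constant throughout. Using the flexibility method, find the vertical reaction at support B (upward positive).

Insert a hinge at B; M_B is the redundant, and each span becomes simply supported.
Discontinuity in slope at B on the released structure — sum the simple-span end rotations:
  span AB: triangular load, peak 35.5: w₀L³/(45EI) = 788.9/EI
  span BC: point load 22.3 at a = 2.4: Pab(L + b)/(6LEI) = 51.38/EI
  relative rotation θ_0 = (788.9 + 51.38)/EI = 840.3/EI
A unit hogging moment at B produces rotation L₁/(3EI) + L₂/(3EI) = 5.333/EI.
Slope continuity at B: θ_0 = M_B·5.333/EI, so M_B = 840.3/5.333 = 157.6 kN·m (hogging).
Span AB, ΣM about A with M_B applied at B: R_B^{AB}·10 = 1183 + 157.6, so R_B^{AB} = 134.1 kN and R_A = 177.5 − 134.1 = 43.41 kN.
Span BC, ΣM about C: R_B^{BC}·6 = 80.28 + 157.6, so R_B^{BC} = 39.64 kN and R_C = 22.3 − 39.64 = -17.34 kN.
R_B = 134.1 + 39.64 = 173.7 kN.

R_B = 173.7 kN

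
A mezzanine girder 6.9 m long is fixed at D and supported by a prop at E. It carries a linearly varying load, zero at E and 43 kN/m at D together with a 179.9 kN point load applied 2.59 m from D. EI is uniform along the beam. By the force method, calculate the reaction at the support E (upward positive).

Remove the prop at E; the released (primary) structure is a cantilever built in at D.
Downward deflection at the released point E due to the loads:
  triangular load, peak 43 at the fixed end: w₀L⁴/(30EI) = 3249/EI
  point load 179.9 at a = 2.59: Pa²(3L − a)/(6EI) = 3642/EI
  δ_0 = 6891/EI
Tip deflection under a unit load at E: L³/(3EI) = 109.5/EI.
The prop prevents deflection at E: R_E = δ_0/δ_{EE} = 6891/109.5 = 62.93 kN.

R_E = 62.93 kN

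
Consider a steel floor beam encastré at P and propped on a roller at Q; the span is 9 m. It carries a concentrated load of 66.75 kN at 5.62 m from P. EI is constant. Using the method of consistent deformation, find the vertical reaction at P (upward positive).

Remove the prop at Q; the released (primary) structure is a cantilever built in at P.
Primary-structure tip deflection at Q by superposition:
  point load 66.75 at a = 5.62: Pa²(3L − a)/(6EI) = 7512/EI
Tip deflection under a unit load at Q: L³/(3EI) = 243/EI.
The prop prevents deflection at Q: R_Q = δ_0/δ_{QQ} = 7512/243 = 30.92 kN.
Vertical equilibrium: R_P = ΣP − R_Q = 66.75 − 30.92 = 35.83 kN.

R_P = 35.83 kN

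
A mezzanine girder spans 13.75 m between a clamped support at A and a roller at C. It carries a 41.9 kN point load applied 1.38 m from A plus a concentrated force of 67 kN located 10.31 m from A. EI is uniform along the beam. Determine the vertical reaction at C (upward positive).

Take the reaction at C as the redundant and release it; the primary structure is a cantilever fixed at A.
Free-end deflection of the primary structure under the applied loading (downward +):
  point load 41.9 at a = 1.38: Pa²(3L − a)/(6EI) = 530.2/EI
  point load 67 at a = 10.31: Pa²(3L − a)/(6EI) = 36725/EI
  δ_0 = 37255/EI
Flexibility coefficient — unit upward force at C: δ_{CC} = L³/(3EI) = 866.5/EI.
The prop prevents deflection at C: R_C = δ_0/δ_{CC} = 37255/866.5 = 42.99 kN.

R_C = 42.99 kN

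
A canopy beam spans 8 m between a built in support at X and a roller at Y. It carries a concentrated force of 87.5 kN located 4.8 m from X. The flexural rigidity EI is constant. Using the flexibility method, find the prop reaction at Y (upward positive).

R_Y = 37.8 kN

Remove the prop at Y; the released (primary) structure is a cantilever built in at X.
Free-end deflection of the primary structure under the applied loading (downward +):
  point load 87.5 at a = 4.8: Pa²(3L − a)/(6EI) = 6451/EI
Tip deflection under a unit load at Y: L³/(3EI) = 170.7/EI.
Compatibility at Y: δ_0 − R_Y·δ_{YY} = 0, so R_Y = 6451/170.7 = 37.8 kN.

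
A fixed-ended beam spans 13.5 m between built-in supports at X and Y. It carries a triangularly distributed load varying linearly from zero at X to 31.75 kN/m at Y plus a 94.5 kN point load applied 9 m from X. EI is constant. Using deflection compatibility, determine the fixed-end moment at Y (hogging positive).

Take the two fixed-end moments M_X, M_Y as redundants; the released structure is the simple span XY.
Simple-span end rotations at X and Y under the given loads:
  at X: triangular load, peak 31.75: 7w₀L³/(360EI) = 1519/EI
  at Y: triangular load, peak 31.75: w₀L³/(45EI) = 1736/EI
  at X: point load 94.5 at a = 9: Pab(L + b)/(6LEI) = 850.5/EI
  at Y: point load 94.5 at a = 9: Pab(L + a)/(6LEI) = 1063/EI
  θ_X0 = 2369/EI,  θ_Y0 = 2799/EI
Flexibility coefficients: a unit moment at one end gives L/(3EI) there and L/(6EI) at the far end, so f₁₁ = f₂₂ = 4.5/EI and f₁₂ = f₂₁ = 2.25/EI.
Compatibility — zero rotation at each built-in end:
  4.5 M_X + 2.25 M_Y = 2369
  2.25 M_X + 4.5 M_Y = 2799
Solving the pair gives M_X = 287.4 kN·m and M_Y = 478.3 kN·m (hogging).

M_Y = 478.3 kN·m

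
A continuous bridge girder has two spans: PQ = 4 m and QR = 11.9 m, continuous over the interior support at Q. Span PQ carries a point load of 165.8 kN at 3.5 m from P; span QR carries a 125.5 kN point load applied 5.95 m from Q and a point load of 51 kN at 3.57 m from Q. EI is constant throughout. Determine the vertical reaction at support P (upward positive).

Insert a hinge at Q; M_Q is the redundant, and each span becomes simply supported.
Rotations at Q on the released spans (each span's end-slope, ×1/EI):
  span PQ: point load 165.8 at a = 3.5: Pab(L + a)/(6LEI) = 90.67/EI
  span QR: point load 125.5 at a = 5.95: Pab(L + b)/(6LEI) = 1111/EI
  span QR: point load 51 at a = 3.57: Pab(L + b)/(6LEI) = 429.7/EI
  relative rotation θ_0 = (90.67 + 1540)/EI = 1631/EI
A unit hogging moment at Q produces rotation L₁/(3EI) + L₂/(3EI) = 5.3/EI.
Slope continuity at Q: θ_0 = M_Q·5.3/EI, so M_Q = 1631/5.3 = 307.8 kN·m (hogging).
Span PQ, ΣM about P with M_Q applied at Q: R_Q^{PQ}·4 = 580.3 + 307.8, so R_Q^{PQ} = 222 kN and R_P = 165.8 − 222 = -56.22 kN.

R_P = -56.22 kN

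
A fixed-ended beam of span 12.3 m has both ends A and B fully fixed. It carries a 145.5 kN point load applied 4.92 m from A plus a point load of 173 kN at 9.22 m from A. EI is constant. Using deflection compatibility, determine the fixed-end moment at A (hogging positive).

Release both end moments; the primary structure is a simply-supported span AB with redundants M_A and M_B.
End rotations of the released simple span under the applied load (×1/EI):
  at A: point load 145.5 at a = 4.92: Pab(L + b)/(6LEI) = 1409/EI
  at B: point load 145.5 at a = 4.92: Pab(L + a)/(6LEI) = 1233/EI
  at A: point load 173 at a = 9.22: Pab(L + b)/(6LEI) = 1024/EI
  at B: point load 173 at a = 9.22: Pab(L + a)/(6LEI) = 1433/EI
  θ_A0 = 2433/EI,  θ_B0 = 2665/EI
Flexibility coefficients: a unit moment at one end gives L/(3EI) there and L/(6EI) at the far end, so f₁₁ = f₂₂ = 4.1/EI and f₁₂ = f₂₁ = 2.05/EI.
Compatibility — zero rotation at each built-in end:
  4.1 M_A + 2.05 M_B = 2433
  2.05 M_A + 4.1 M_B = 2665
Solving the pair gives M_A = 357.7 kN·m and M_B = 471.2 kN·m (hogging).

M_A = 357.7 kN·m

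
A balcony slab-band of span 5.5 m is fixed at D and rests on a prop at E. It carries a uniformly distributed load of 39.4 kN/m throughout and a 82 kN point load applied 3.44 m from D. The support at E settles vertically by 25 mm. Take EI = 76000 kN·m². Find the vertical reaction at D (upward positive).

Remove the prop at E; the released (primary) structure is a cantilever built in at D.
Downward deflection at the released point E due to the loads:
  UDL 39.4: wL⁴/(8EI) = 4507/EI
  point load 82 at a = 3.44: Pa²(3L − a)/(6EI) = 2112/EI
  δ_0 = 6619/EI
Tip deflection under a unit load at E: L³/(3EI) = 55.46/EI.
With EI = 76000 kN·m²: δ_0 = 0.08709 m and δ_{EE} = 0.00073 m/kN.
Compatibility — the beam at E must follow the support down by 0.025 m: δ_0 − R_E·δ_{EE} = 0.025, so R_E = (0.08709 − 0.025)/0.00073 = 85.09 kN.
Vertical equilibrium: R_D = ΣP − R_E = 298.7 − 85.09 = 213.6 kN.

R_D = 213.6 kN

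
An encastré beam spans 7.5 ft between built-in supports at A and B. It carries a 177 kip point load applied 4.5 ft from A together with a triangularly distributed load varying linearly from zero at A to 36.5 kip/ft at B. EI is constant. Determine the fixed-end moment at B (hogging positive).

M_B = 293.8 kip·ft

Take the two fixed-end moments M_A, M_B as redundants; the released structure is the simple span AB.
Simple-span end rotations at A and B under the given loads:
  at A: point load 177 at a = 4.5: Pab(L + b)/(6LEI) = 557.5/EI
  at B: point load 177 at a = 4.5: Pab(L + a)/(6LEI) = 637.2/EI
  at A: triangular load, peak 36.5: 7w₀L³/(360EI) = 299.4/EI
  at B: triangular load, peak 36.5: w₀L³/(45EI) = 342.2/EI
  θ_A0 = 857/EI,  θ_B0 = 979.4/EI
Flexibility coefficients: a unit moment at one end gives L/(3EI) there and L/(6EI) at the far end, so f₁₁ = f₂₂ = 2.5/EI and f₁₂ = f₂₁ = 1.25/EI.
Compatibility — zero rotation at each built-in end:
  2.5 M_A + 1.25 M_B = 857
  1.25 M_A + 2.5 M_B = 979.4
Solving the pair gives M_A = 195.9 kip·ft and M_B = 293.8 kip·ft (hogging).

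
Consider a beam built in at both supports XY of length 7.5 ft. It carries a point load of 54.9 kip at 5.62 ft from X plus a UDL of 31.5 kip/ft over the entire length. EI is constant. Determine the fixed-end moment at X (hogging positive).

M_X = 167 kip·ft

Take the two fixed-end moments M_X, M_Y as redundants; the released structure is the simple span XY.
Simple-span end rotations at X and Y under the given loads:
  at X: point load 54.9 at a = 5.62: Pab(L + b)/(6LEI) = 120.9/EI
  at Y: point load 54.9 at a = 5.62: Pab(L + a)/(6LEI) = 169.1/EI
  at X: UDL 31.5: wL³/(24EI) = 553.7/EI
  at Y: UDL 31.5: wL³/(24EI) = 553.7/EI
  θ_X0 = 674.6/EI,  θ_Y0 = 722.8/EI
Flexibility coefficients: a unit moment at one end gives L/(3EI) there and L/(6EI) at the far end, so f₁₁ = f₂₂ = 2.5/EI and f₁₂ = f₂₁ = 1.25/EI.
Compatibility — zero rotation at each built-in end:
  2.5 M_X + 1.25 M_Y = 674.6
  1.25 M_X + 2.5 M_Y = 722.8
Solving the pair gives M_X = 167 kip·ft and M_Y = 205.6 kip·ft (hogging).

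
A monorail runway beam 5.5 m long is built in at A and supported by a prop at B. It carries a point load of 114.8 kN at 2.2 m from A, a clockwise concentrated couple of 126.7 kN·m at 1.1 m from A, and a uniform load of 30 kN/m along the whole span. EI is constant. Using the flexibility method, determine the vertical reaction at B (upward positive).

Release the roller at B. Primary structure: cantilever fixed at A.
Downward deflection at the released point B due to the loads:
  point load 114.8 at a = 2.2: Pa²(3L − a)/(6EI) = 1324/EI
  clockwise couple 126.7 at a = 1.1: M₀a(2L − a)/(2EI) = 689.9/EI
  UDL 30: wL⁴/(8EI) = 3431/EI
  δ_0 = 5446/EI
Flexibility coefficient — unit upward force at B: δ_{BB} = L³/(3EI) = 55.46/EI.
Compatibility at B: δ_0 − R_B·δ_{BB} = 0, so R_B = 5446/55.46 = 98.19 kN.

R_B = 98.19 kN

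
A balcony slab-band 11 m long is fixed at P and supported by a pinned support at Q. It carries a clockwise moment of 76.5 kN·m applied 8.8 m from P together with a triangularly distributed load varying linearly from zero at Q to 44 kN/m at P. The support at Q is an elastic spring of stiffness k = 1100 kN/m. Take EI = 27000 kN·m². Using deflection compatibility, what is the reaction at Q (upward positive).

R_Q = 55.35 kN

Choose R_Q as the redundant. The primary structure is the cantilever fixed at P.
Free-end deflection of the primary structure under the applied loading (downward +):
  clockwise couple 76.5 at a = 8.8: M₀a(2L − a)/(2EI) = 4443/EI
  triangular load, peak 44 at the fixed end: w₀L⁴/(30EI) = 21473/EI
  δ_0 = 25917/EI
Tip deflection under a unit load at Q: L³/(3EI) = 443.7/EI.
With EI = 27000 kN·m²: δ_0 = 0.95987 m and δ_{QQ} = 0.016432 m/kN.
Compatibility — the spring shortens by R_Q/k under the reaction it provides: δ_0 − R_Q·δ_{QQ} = R_Q/k. With 1/k = 0.000909 m/kN, R_Q = δ_0 / (δ_{QQ} + 1/k) = 0.95987 / (0.016432 + 0.000909) = 55.35 kN.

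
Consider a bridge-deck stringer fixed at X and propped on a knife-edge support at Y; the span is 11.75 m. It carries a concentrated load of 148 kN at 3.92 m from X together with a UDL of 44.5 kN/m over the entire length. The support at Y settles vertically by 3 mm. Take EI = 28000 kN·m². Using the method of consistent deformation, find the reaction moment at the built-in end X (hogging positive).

Choose R_Y as the redundant. The primary structure is the cantilever fixed at X.
Deflection at Y on the released cantilever, summing each load's contribution:
  point load 148 at a = 3.92: Pa²(3L − a)/(6EI) = 11875/EI
  UDL 44.5: wL⁴/(8EI) = 106028/EI
  δ_0 = 117903/EI
Flexibility coefficient — unit upward force at Y: δ_{YY} = L³/(3EI) = 540.7/EI.
With EI = 28000 kN·m²: δ_0 = 4.2108 m and δ_{YY} = 0.019312 m/kN.
Compatibility — the beam at Y must follow the support down by 0.003 m: δ_0 − R_Y·δ_{YY} = 0.003, so R_Y = (4.2108 − 0.003)/0.019312 = 217.9 kN.
Moment equilibrium about X: M_X = Σ(load moments about X) − R_Y·L = 3652 − 217.9×11.75 = 1092 kN·m.

M_X = 1092 kN·m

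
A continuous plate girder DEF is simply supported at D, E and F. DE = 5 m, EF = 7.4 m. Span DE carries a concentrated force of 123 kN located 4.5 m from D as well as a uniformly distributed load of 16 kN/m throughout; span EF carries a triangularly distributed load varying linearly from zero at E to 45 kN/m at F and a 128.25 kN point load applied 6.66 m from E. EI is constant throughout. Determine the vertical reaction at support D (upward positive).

Take M_E as the redundant. Released structure: two simple spans DE and EF with a hinge at E.
Discontinuity in slope at E on the released structure — sum the simple-span end rotations:
  span DE: point load 123 at a = 4.5: Pab(L + a)/(6LEI) = 87.64/EI
  span DE: UDL 16: wL³/(24EI) = 83.33/EI
  span EF: triangular load, peak 45: 7w₀L³/(360EI) = 354.6/EI
  span EF: point load 128.25 at a = 6.66: Pab(L + b)/(6LEI) = 115.9/EI
  relative rotation θ_0 = (171 + 470.5)/EI = 641.4/EI
A unit hogging moment at E produces rotation L₁/(3EI) + L₂/(3EI) = 4.133/EI.
Slope continuity at E: θ_0 = M_E·4.133/EI, so M_E = 641.4/4.133 = 155.2 kN·m (hogging).
Span DE, ΣM about D with M_E applied at E: R_E^{DE}·5 = 753.5 + 155.2, so R_E^{DE} = 181.7 kN and R_D = 203 − 181.7 = 21.26 kN.

R_D = 21.26 kN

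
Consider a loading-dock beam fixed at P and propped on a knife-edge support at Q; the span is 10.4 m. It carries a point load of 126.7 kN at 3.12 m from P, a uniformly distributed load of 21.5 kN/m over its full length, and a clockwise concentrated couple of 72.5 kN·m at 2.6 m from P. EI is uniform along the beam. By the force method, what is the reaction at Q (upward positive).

Release the roller at Q. Primary structure: cantilever fixed at P.
Primary-structure tip deflection at Q by superposition:
  point load 126.7 at a = 3.12: Pa²(3L − a)/(6EI) = 5772/EI
  UDL 21.5: wL⁴/(8EI) = 31440/EI
  clockwise couple 72.5 at a = 2.6: M₀a(2L − a)/(2EI) = 1715/EI
  δ_0 = 38927/EI
Flexibility coefficient — unit upward force at Q: δ_{QQ} = L³/(3EI) = 375/EI.
The prop prevents deflection at Q: R_Q = δ_0/δ_{QQ} = 38927/375 = 103.8 kN.

R_Q = 103.8 kN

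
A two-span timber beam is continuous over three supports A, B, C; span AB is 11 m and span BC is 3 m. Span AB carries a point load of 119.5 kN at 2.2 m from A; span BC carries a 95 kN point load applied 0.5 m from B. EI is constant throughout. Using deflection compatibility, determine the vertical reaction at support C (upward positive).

Insert a hinge at B; M_B is the redundant, and each span becomes simply supported.
End slopes at the hinge B, treating each span as simply supported:
  span AB: point load 119.5 at a = 2.2: Pab(L + a)/(6LEI) = 462.7/EI
  span BC: point load 95 at a = 0.5: Pab(L + b)/(6LEI) = 36.28/EI
  relative rotation θ_0 = (462.7 + 36.28)/EI = 499/EI
A unit hogging moment at B produces rotation L₁/(3EI) + L₂/(3EI) = 4.667/EI.
Compatibility: M_B·(L₁+L₂)/(3EI) = θ_0, giving M_B = 106.9 kN·m (hogging).
Span BC, ΣM about C: R_B^{BC}·3 = 237.5 + 106.9, so R_B^{BC} = 114.8 kN and R_C = 95 − 114.8 = -19.81 kN.

R_C = -19.81 kN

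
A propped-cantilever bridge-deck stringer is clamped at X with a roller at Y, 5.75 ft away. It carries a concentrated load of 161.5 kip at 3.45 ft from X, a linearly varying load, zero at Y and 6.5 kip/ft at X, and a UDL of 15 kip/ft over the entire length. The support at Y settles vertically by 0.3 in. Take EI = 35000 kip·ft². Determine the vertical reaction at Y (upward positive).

R_Y = 92.04 kip

Remove the prop at Y; the released (primary) structure is a cantilever built in at X.
Deflection at Y on the released cantilever, summing each load's contribution:
  point load 161.5 at a = 3.45: Pa²(3L − a)/(6EI) = 4421/EI
  triangular load, peak 6.5 at the fixed end: w₀L⁴/(30EI) = 236.8/EI
  UDL 15: wL⁴/(8EI) = 2050/EI
  δ_0 = 6708/EI
Tip deflection under a unit load at Y: L³/(3EI) = 63.37/EI.
With EI = 35000 kip·ft²: δ_0 = 0.19165 ft and δ_{YY} = 0.001811 ft/kip.
Compatibility — the beam at Y must follow the support down by 0.025 ft: δ_0 − R_Y·δ_{YY} = 0.025, so R_Y = (0.19165 − 0.025)/0.001811 = 92.04 kip.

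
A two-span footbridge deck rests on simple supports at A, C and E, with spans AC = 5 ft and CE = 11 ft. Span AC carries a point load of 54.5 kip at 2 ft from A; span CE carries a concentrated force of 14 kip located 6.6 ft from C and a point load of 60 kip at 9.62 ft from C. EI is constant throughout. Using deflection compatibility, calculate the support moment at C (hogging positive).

M_C = 60.11 kip·ft

Insert a hinge at C; M_C is the redundant, and each span becomes simply supported.
Discontinuity in slope at C on the released structure — sum the simple-span end rotations:
  span AC: point load 54.5 at a = 2: Pab(L + a)/(6LEI) = 76.3/EI
  span CE: point load 14 at a = 6.6: Pab(L + b)/(6LEI) = 94.86/EI
  span CE: point load 60 at a = 9.62: Pab(L + b)/(6LEI) = 149.4/EI
  relative rotation θ_0 = (76.3 + 244.3)/EI = 320.6/EI
A unit hogging moment at C produces rotation L₁/(3EI) + L₂/(3EI) = 5.333/EI.
Compatibility: M_C·(L₁+L₂)/(3EI) = θ_0, giving M_C = 60.11 kip·ft (hogging).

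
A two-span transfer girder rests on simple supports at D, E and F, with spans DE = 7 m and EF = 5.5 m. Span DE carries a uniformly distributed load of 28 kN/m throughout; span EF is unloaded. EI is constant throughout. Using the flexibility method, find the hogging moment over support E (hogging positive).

M_E = 96.04 kN·m

Release continuity at E by inserting a hinge; the redundant is the internal moment M_E. The primary structure is two simply-supported spans DE and EF.
Discontinuity in slope at E on the released structure — sum the simple-span end rotations:
  span DE: UDL 28: wL³/(24EI) = 400.2/EI
  relative rotation θ_0 = (400.2 + 0)/EI = 400.2/EI
A unit hogging moment at E produces rotation L₁/(3EI) + L₂/(3EI) = 4.167/EI.
Compatibility: M_E·(L₁+L₂)/(3EI) = θ_0, giving M_E = 96.04 kN·m (hogging).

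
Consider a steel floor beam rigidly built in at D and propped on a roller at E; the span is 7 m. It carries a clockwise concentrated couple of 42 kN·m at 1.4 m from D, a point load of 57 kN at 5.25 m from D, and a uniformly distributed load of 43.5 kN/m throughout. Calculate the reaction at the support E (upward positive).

Remove the prop at E; the released (primary) structure is a cantilever built in at D.
Free-end deflection of the primary structure under the applied loading (downward +):
  clockwise couple 42 at a = 1.4: M₀a(2L − a)/(2EI) = 370.4/EI
  point load 57 at a = 5.25: Pa²(3L − a)/(6EI) = 4124/EI
  UDL 43.5: wL⁴/(8EI) = 13055/EI
  δ_0 = 17550/EI
Tip deflection under a unit load at E: L³/(3EI) = 114.3/EI.
The prop prevents deflection at E: R_E = δ_0/δ_{EE} = 17550/114.3 = 153.5 kN.

R_E = 153.5 kN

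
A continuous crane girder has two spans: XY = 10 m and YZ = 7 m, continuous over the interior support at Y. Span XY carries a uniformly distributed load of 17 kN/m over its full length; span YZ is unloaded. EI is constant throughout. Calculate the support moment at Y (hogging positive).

Take M_Y as the redundant. Released structure: two simple spans XY and YZ with a hinge at Y.
Discontinuity in slope at Y on the released structure — sum the simple-span end rotations:
  span XY: UDL 17: wL³/(24EI) = 708.3/EI
  relative rotation θ_0 = (708.3 + 0)/EI = 708.3/EI
A unit hogging moment at Y produces rotation L₁/(3EI) + L₂/(3EI) = 5.667/EI.
Compatibility: M_Y·(L₁+L₂)/(3EI) = θ_0, giving M_Y = 125 kN·m (hogging).

M_Y = 125 kN·m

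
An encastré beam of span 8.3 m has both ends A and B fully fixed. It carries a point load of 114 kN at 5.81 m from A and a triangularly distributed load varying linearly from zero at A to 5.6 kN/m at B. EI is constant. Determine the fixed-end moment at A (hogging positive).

M_A = 72.47 kN·m

Take the two fixed-end moments M_A, M_B as redundants; the released structure is the simple span AB.
Simple-span end rotations at A and B under the given loads:
  at A: point load 114 at a = 5.81: Pab(L + b)/(6LEI) = 357.3/EI
  at B: point load 114 at a = 5.81: Pab(L + a)/(6LEI) = 467.3/EI
  at A: triangular load, peak 5.6: 7w₀L³/(360EI) = 62.26/EI
  at B: triangular load, peak 5.6: w₀L³/(45EI) = 71.16/EI
  θ_A0 = 419.6/EI,  θ_B0 = 538.4/EI
Flexibility coefficients: a unit moment at one end gives L/(3EI) there and L/(6EI) at the far end, so f₁₁ = f₂₂ = 2.767/EI and f₁₂ = f₂₁ = 1.383/EI.
Compatibility — zero rotation at each built-in end:
  2.767 M_A + 1.383 M_B = 419.6
  1.383 M_A + 2.767 M_B = 538.4
Solving the pair gives M_A = 72.47 kN·m and M_B = 158.4 kN·m (hogging).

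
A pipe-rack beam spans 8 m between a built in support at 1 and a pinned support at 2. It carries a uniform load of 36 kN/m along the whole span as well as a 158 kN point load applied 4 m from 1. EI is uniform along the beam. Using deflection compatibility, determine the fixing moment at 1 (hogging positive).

M_1 = 525 kN·m

Remove the prop at 2; the released (primary) structure is a cantilever built in at 1.
Primary-structure tip deflection at 2 by superposition:
  UDL 36: wL⁴/(8EI) = 18432/EI
  point load 158 at a = 4: Pa²(3L − a)/(6EI) = 8427/EI
  δ_0 = 26859/EI
Flexibility coefficient — unit upward force at 2: δ_{22} = L³/(3EI) = 170.7/EI.
The prop prevents deflection at 2: R_2 = δ_0/δ_{22} = 26859/170.7 = 157.4 kN.
Moment equilibrium about 1: M_1 = Σ(load moments about 1) − R_2·L = 1784 − 157.4×8 = 525 kN·m.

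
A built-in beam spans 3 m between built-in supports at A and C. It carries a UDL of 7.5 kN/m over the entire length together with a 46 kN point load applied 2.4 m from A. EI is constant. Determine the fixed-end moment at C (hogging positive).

M_C = 23.29 kN·m

Take the two fixed-end moments M_A, M_C as redundants; the released structure is the simple span AC.
End rotations of the released simple span under the applied load (×1/EI):
  at A: UDL 7.5: wL³/(24EI) = 8.438/EI
  at C: UDL 7.5: wL³/(24EI) = 8.438/EI
  at A: point load 46 at a = 2.4: Pab(L + b)/(6LEI) = 13.25/EI
  at C: point load 46 at a = 2.4: Pab(L + a)/(6LEI) = 19.87/EI
  θ_A0 = 21.69/EI,  θ_C0 = 28.31/EI
Flexibility coefficients: a unit moment at one end gives L/(3EI) there and L/(6EI) at the far end, so f₁₁ = f₂₂ = 1/EI and f₁₂ = f₂₁ = 0.5/EI.
Compatibility — zero rotation at each built-in end:
  1 M_A + 0.5 M_C = 21.69
  0.5 M_A + 1 M_C = 28.31
Solving the pair gives M_A = 10.04 kN·m and M_C = 23.29 kN·m (hogging).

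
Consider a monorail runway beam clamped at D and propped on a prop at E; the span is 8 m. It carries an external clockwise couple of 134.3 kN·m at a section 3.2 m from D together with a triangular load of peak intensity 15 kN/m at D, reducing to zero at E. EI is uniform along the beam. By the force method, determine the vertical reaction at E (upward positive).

R_E = 28.12 kN

Choose R_E as the redundant. The primary structure is the cantilever fixed at D.
Downward deflection at the released point E due to the loads:
  clockwise couple 134.3 at a = 3.2: M₀a(2L − a)/(2EI) = 2750/EI
  triangular load, peak 15 at the fixed end: w₀L⁴/(30EI) = 2048/EI
  δ_0 = 4798/EI
Tip deflection under a unit load at E: L³/(3EI) = 170.7/EI.
The prop prevents deflection at E: R_E = δ_0/δ_{EE} = 4798/170.7 = 28.12 kN.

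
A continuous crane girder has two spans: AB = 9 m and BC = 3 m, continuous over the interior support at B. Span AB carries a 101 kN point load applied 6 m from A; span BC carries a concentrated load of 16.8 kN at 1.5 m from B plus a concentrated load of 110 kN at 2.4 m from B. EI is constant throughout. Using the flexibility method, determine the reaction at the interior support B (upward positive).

R_B = 158.4 kN

Release continuity at B by inserting a hinge; the redundant is the internal moment M_B. The primary structure is two simply-supported spans AB and BC.
Discontinuity in slope at B on the released structure — sum the simple-span end rotations:
  span AB: point load 101 at a = 6: Pab(L + a)/(6LEI) = 505/EI
  span BC: point load 16.8 at a = 1.5: Pab(L + b)/(6LEI) = 9.45/EI
  span BC: point load 110 at a = 2.4: Pab(L + b)/(6LEI) = 31.68/EI
  relative rotation θ_0 = (505 + 41.13)/EI = 546.1/EI
A unit hogging moment at B produces rotation L₁/(3EI) + L₂/(3EI) = 4/EI.
Slope continuity at B: θ_0 = M_B·4/EI, so M_B = 546.1/4 = 136.5 kN·m (hogging).
Span AB, ΣM about A with M_B applied at B: R_B^{AB}·9 = 606 + 136.5, so R_B^{AB} = 82.5 kN and R_A = 101 − 82.5 = 18.5 kN.
Span BC, ΣM about C: R_B^{BC}·3 = 91.2 + 136.5, so R_B^{BC} = 75.91 kN and R_C = 126.8 − 75.91 = 50.89 kN.
R_B = 82.5 + 75.91 = 158.4 kN.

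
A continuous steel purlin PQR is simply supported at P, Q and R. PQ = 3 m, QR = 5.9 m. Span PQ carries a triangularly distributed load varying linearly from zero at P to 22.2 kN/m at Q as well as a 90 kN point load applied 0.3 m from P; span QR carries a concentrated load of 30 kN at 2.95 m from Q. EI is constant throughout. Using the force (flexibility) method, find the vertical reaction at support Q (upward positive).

R_Q = 61.79 kN

Take M_Q as the redundant. Released structure: two simple spans PQ and QR with a hinge at Q.
Discontinuity in slope at Q on the released structure — sum the simple-span end rotations:
  span PQ: triangular load, peak 22.2: w₀L³/(45EI) = 13.32/EI
  span PQ: point load 90 at a = 0.3: Pab(L + a)/(6LEI) = 13.37/EI
  span QR: point load 30 at a = 2.95: Pab(L + b)/(6LEI) = 65.27/EI
  relative rotation θ_0 = (26.68 + 65.27)/EI = 91.95/EI
A unit hogging moment at Q produces rotation L₁/(3EI) + L₂/(3EI) = 2.967/EI.
Slope continuity at Q: θ_0 = M_Q·2.967/EI, so M_Q = 91.95/2.967 = 31 kN·m (hogging).
Span PQ, ΣM about P with M_Q applied at Q: R_Q^{PQ}·3 = 93.6 + 31, so R_Q^{PQ} = 41.53 kN and R_P = 123.3 − 41.53 = 81.77 kN.
Span QR, ΣM about R: R_Q^{QR}·5.9 = 88.5 + 31, so R_Q^{QR} = 20.25 kN and R_R = 30 − 20.25 = 9.747 kN.
R_Q = 41.53 + 20.25 = 61.79 kN.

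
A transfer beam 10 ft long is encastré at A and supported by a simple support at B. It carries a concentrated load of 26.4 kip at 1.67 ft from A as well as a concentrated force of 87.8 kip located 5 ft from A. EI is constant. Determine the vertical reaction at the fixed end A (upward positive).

R_A = 85.72 kip

Take the reaction at B as the redundant and release it; the primary structure is a cantilever fixed at A.
Primary-structure tip deflection at B by superposition:
  point load 26.4 at a = 1.67: Pa²(3L − a)/(6EI) = 347.6/EI
  point load 87.8 at a = 5: Pa²(3L − a)/(6EI) = 9146/EI
  δ_0 = 9493/EI
Tip deflection under a unit load at B: L³/(3EI) = 333.3/EI.
Compatibility at B: δ_0 − R_B·δ_{BB} = 0, so R_B = 9493/333.3 = 28.48 kip.
Vertical equilibrium: R_A = ΣP − R_B = 114.2 − 28.48 = 85.72 kip.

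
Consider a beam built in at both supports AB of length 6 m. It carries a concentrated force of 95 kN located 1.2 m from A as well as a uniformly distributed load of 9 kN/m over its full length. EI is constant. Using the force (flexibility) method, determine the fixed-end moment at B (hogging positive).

Take the two fixed-end moments M_A, M_B as redundants; the released structure is the simple span AB.
Simple-span end rotations at A and B under the given loads:
  at A: point load 95 at a = 1.2: Pab(L + b)/(6LEI) = 164.2/EI
  at B: point load 95 at a = 1.2: Pab(L + a)/(6LEI) = 109.4/EI
  at A: UDL 9: wL³/(24EI) = 81/EI
  at B: UDL 9: wL³/(24EI) = 81/EI
  θ_A0 = 245.2/EI,  θ_B0 = 190.4/EI
Flexibility coefficients: a unit moment at one end gives L/(3EI) there and L/(6EI) at the far end, so f₁₁ = f₂₂ = 2/EI and f₁₂ = f₂₁ = 1/EI.
Compatibility — zero rotation at each built-in end:
  2 M_A + 1 M_B = 245.2
  1 M_A + 2 M_B = 190.4
Solving the pair gives M_A = 99.96 kN·m and M_B = 45.24 kN·m (hogging).

M_B = 45.24 kN·m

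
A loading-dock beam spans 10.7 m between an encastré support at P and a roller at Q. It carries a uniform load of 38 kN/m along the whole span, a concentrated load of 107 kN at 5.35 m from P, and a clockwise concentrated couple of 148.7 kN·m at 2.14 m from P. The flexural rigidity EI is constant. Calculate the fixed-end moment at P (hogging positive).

M_P = 826.9 kN·m

Remove the prop at Q; the released (primary) structure is a cantilever built in at P.
Free-end deflection of the primary structure under the applied loading (downward +):
  UDL 38: wL⁴/(8EI) = 62263/EI
  point load 107 at a = 5.35: Pa²(3L − a)/(6EI) = 13654/EI
  clockwise couple 148.7 at a = 2.14: M₀a(2L − a)/(2EI) = 3064/EI
  δ_0 = 78981/EI
Tip deflection under a unit load at Q: L³/(3EI) = 408.3/EI.
Compatibility at Q: δ_0 − R_Q·δ_{QQ} = 0, so R_Q = 78981/408.3 = 193.4 kN.
Moment equilibrium about P: M_P = Σ(load moments about P) − R_Q·L = 2896 − 193.4×10.7 = 826.9 kN·m.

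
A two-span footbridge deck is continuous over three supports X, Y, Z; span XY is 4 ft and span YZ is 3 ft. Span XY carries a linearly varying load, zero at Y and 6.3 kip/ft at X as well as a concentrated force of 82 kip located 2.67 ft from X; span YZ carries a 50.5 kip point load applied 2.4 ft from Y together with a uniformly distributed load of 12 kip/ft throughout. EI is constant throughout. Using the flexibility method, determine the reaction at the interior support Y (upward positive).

Release continuity at Y by inserting a hinge; the redundant is the internal moment M_Y. The primary structure is two simply-supported spans XY and YZ.
End slopes at the hinge Y, treating each span as simply supported:
  span XY: triangular load, peak 6.3: 7w₀L³/(360EI) = 7.84/EI
  span XY: point load 82 at a = 2.67: Pab(L + a)/(6LEI) = 80.93/EI
  span YZ: point load 50.5 at a = 2.4: Pab(L + b)/(6LEI) = 14.54/EI
  span YZ: UDL 12: wL³/(24EI) = 13.5/EI
  relative rotation θ_0 = (88.77 + 28.04)/EI = 116.8/EI
A unit hogging moment at Y produces rotation L₁/(3EI) + L₂/(3EI) = 2.333/EI.
Slope continuity at Y: θ_0 = M_Y·2.333/EI, so M_Y = 116.8/2.333 = 50.06 kip·ft (hogging).
Span XY, ΣM about X with M_Y applied at Y: R_Y^{XY}·4 = 235.7 + 50.06, so R_Y^{XY} = 71.45 kip and R_X = 94.6 − 71.45 = 23.15 kip.
Span YZ, ΣM about Z: R_Y^{YZ}·3 = 84.3 + 50.06, so R_Y^{YZ} = 44.79 kip and R_Z = 86.5 − 44.79 = 41.71 kip.
R_Y = 71.45 + 44.79 = 116.2 kip.

R_Y = 116.2 kip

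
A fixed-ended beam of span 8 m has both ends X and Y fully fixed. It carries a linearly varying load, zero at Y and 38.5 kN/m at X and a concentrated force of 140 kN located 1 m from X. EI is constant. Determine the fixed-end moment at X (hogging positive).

M_X = 230.4 kN·m

Release both end moments; the primary structure is a simply-supported span XY with redundants M_X and M_Y.
On the primary (simply-supported) span, the end slopes from the loading are:
  at X: triangular load, peak 38.5: w₀L³/(45EI) = 438/EI
  at Y: triangular load, peak 38.5: 7w₀L³/(360EI) = 383.3/EI
  at X: point load 140 at a = 1: Pab(L + b)/(6LEI) = 306.2/EI
  at Y: point load 140 at a = 1: Pab(L + a)/(6LEI) = 183.8/EI
  θ_X0 = 744.3/EI,  θ_Y0 = 567/EI
Flexibility coefficients: a unit moment at one end gives L/(3EI) there and L/(6EI) at the far end, so f₁₁ = f₂₂ = 2.667/EI and f₁₂ = f₂₁ = 1.333/EI.
Compatibility — zero rotation at each built-in end:
  2.667 M_X + 1.333 M_Y = 744.3
  1.333 M_X + 2.667 M_Y = 567
Solving the pair gives M_X = 230.4 kN·m and M_Y = 97.45 kN·m (hogging).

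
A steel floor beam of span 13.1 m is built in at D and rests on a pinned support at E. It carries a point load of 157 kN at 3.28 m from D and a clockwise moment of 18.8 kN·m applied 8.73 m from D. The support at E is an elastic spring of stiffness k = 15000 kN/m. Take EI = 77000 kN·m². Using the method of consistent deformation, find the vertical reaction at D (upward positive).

R_D = 141.7 kN

Take the reaction at E as the redundant and release it; the primary structure is a cantilever fixed at D.
Free-end deflection of the primary structure under the applied loading (downward +):
  point load 157 at a = 3.28: Pa²(3L − a)/(6EI) = 10140/EI
  clockwise couple 18.8 at a = 8.73: M₀a(2L − a)/(2EI) = 1434/EI
  δ_0 = 11574/EI
Tip deflection under a unit load at E: L³/(3EI) = 749.4/EI.
With EI = 77000 kN·m²: δ_0 = 0.15031 m and δ_{EE} = 0.009732 m/kN.
Compatibility — the spring shortens by R_E/k under the reaction it provides: δ_0 − R_E·δ_{EE} = R_E/k. With 1/k = 0.000067 m/kN, R_E = δ_0 / (δ_{EE} + 1/k) = 0.15031 / (0.009732 + 0.000067) = 15.34 kN.
Vertical equilibrium: R_D = ΣP − R_E = 157 − 15.34 = 141.7 kN.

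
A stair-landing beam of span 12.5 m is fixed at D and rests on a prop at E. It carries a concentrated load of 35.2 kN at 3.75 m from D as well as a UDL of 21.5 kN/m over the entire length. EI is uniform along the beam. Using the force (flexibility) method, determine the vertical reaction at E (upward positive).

R_E = 105.1 kN

Take the reaction at E as the redundant and release it; the primary structure is a cantilever fixed at D.
Downward deflection at the released point E due to the loads:
  point load 35.2 at a = 3.75: Pa²(3L − a)/(6EI) = 2784/EI
  UDL 21.5: wL⁴/(8EI) = 65613/EI
  δ_0 = 68397/EI
Flexibility coefficient — unit upward force at E: δ_{EE} = L³/(3EI) = 651/EI.
The prop prevents deflection at E: R_E = δ_0/δ_{EE} = 68397/651 = 105.1 kN.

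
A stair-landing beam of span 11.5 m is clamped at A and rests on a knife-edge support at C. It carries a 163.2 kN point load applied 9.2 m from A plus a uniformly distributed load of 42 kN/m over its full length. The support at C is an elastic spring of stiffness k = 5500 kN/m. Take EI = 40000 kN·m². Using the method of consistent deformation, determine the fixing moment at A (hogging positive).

M_A = 922.6 kN·m

Take the reaction at C as the redundant and release it; the primary structure is a cantilever fixed at A.
Primary-structure tip deflection at C by superposition:
  point load 163.2 at a = 9.2: Pa²(3L − a)/(6EI) = 58246/EI
  UDL 42: wL⁴/(8EI) = 91823/EI
  δ_0 = 150069/EI
Tip deflection under a unit load at C: L³/(3EI) = 507/EI.
With EI = 40000 kN·m²: δ_0 = 3.7517 m and δ_{CC} = 0.012674 m/kN.
Compatibility — the spring shortens by R_C/k under the reaction it provides: δ_0 − R_C·δ_{CC} = R_C/k. With 1/k = 0.000182 m/kN, R_C = δ_0 / (δ_{CC} + 1/k) = 3.7517 / (0.012674 + 0.000182) = 291.8 kN.
Moment equilibrium about A: M_A = Σ(load moments about A) − R_C·L = 4279 − 291.8×11.5 = 922.6 kN·m.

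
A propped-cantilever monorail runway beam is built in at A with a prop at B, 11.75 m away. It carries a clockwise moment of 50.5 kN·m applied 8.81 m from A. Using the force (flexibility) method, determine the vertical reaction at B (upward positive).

Remove the prop at B; the released (primary) structure is a cantilever built in at A.
Free-end deflection of the primary structure under the applied loading (downward +):
  clockwise couple 50.5 at a = 8.81: M₀a(2L − a)/(2EI) = 3268/EI
Tip deflection under a unit load at B: L³/(3EI) = 540.7/EI.
The prop prevents deflection at B: R_B = δ_0/δ_{BB} = 3268/540.7 = 6.043 kN.

R_B = 6.043 kN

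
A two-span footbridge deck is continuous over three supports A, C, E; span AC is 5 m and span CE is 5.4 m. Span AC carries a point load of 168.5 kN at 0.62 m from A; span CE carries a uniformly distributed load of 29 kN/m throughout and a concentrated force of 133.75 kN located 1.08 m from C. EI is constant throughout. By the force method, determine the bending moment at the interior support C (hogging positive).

M_C = 133.6 kN·m

Insert a hinge at C; M_C is the redundant, and each span becomes simply supported.
Discontinuity in slope at C on the released structure — sum the simple-span end rotations:
  span AC: point load 168.5 at a = 0.62: Pab(L + a)/(6LEI) = 85.72/EI
  span CE: UDL 29: wL³/(24EI) = 190.3/EI
  span CE: point load 133.75 at a = 1.08: Pab(L + b)/(6LEI) = 187.2/EI
  relative rotation θ_0 = (85.72 + 377.5)/EI = 463.2/EI
A unit hogging moment at C produces rotation L₁/(3EI) + L₂/(3EI) = 3.467/EI.
Compatibility: M_C·(L₁+L₂)/(3EI) = θ_0, giving M_C = 133.6 kN·m (hogging).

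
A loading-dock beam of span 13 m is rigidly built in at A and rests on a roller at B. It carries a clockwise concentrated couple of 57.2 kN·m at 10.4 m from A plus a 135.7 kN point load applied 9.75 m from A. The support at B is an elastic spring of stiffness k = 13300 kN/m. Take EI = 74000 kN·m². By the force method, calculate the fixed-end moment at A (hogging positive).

Remove the prop at B; the released (primary) structure is a cantilever built in at A.
Downward deflection at the released point B due to the loads:
  clockwise couple 57.2 at a = 10.4: M₀a(2L − a)/(2EI) = 4640/EI
  point load 135.7 at a = 9.75: Pa²(3L − a)/(6EI) = 62887/EI
  δ_0 = 67527/EI
Tip deflection under a unit load at B: L³/(3EI) = 732.3/EI.
With EI = 74000 kN·m²: δ_0 = 0.91253 m and δ_{BB} = 0.009896 m/kN.
Compatibility — the spring shortens by R_B/k under the reaction it provides: δ_0 − R_B·δ_{BB} = R_B/k. With 1/k = 0.000075 m/kN, R_B = δ_0 / (δ_{BB} + 1/k) = 0.91253 / (0.009896 + 0.000075) = 91.51 kN.
Moment equilibrium about A: M_A = Σ(load moments about A) − R_B·L = 1380 − 91.51×13 = 190.6 kN·m.

M_A = 190.6 kN·m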